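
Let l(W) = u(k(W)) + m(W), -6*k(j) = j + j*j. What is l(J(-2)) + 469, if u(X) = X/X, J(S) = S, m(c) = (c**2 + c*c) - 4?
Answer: 474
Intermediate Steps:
m(c) = -4 + 2*c**2 (m(c) = (c**2 + c**2) - 4 = 2*c**2 - 4 = -4 + 2*c**2)
k(j) = -j/6 - j**2/6 (k(j) = -(j + j*j)/6 = -(j + j**2)/6 = -j/6 - j**2/6)
u(X) = 1
l(W) = -3 + 2*W**2 (l(W) = 1 + (-4 + 2*W**2) = -3 + 2*W**2)
l(J(-2)) + 469 = (-3 + 2*(-2)**2) + 469 = (-3 + 2*4) + 469 = (-3 + 8) + 469 = 5 + 469 = 474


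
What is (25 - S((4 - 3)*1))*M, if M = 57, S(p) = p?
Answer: 1368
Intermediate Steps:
(25 - S((4 - 3)*1))*M = (25 - (4 - 3))*57 = (25 - 1)*57 = 24*57 = 1368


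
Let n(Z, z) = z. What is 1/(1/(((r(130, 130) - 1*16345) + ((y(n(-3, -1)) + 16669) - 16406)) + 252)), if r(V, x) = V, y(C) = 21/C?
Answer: -15721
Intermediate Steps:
1/(1/(((r(130, 130) - 1*16345) + ((y(n(-3, -1)) + 16669) - 16406)) + 252)) = 1/(1/(((130 - 1*16345) + ((21/(-1) + 16669) - 16406)) + 252)) = 1/(1/(((130 - 16345) + ((21*(-1) + 16669) - 16406)) + 252)) = 1/(1/((-16215 + ((-21 + 16669) - 16406)) + 252)) = 1/(1/((-16215 + (16648 - 16406)) + 252)) = 1/(1/((-16215 + 242) + 252)) = 1/(1/(-15973 + 252)) = 1/(1/(-15721)) = 1/(-1/15721) = -15721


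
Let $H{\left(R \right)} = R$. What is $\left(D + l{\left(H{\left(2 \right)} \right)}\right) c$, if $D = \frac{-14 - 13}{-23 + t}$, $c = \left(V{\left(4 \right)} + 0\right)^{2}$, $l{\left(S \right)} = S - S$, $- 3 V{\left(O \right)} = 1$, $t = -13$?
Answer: $\frac{1}{12} \approx 0.083333$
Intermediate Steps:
$V{\left(O \right)} = - \frac{1}{3}$ ($V{\left(O \right)} = \left(- \frac{1}{3}\right) 1 = - \frac{1}{3}$)
$l{\left(S \right)} = 0$
$c = \frac{1}{9}$ ($c = \left(- \frac{1}{3} + 0\right)^{2} = \left(- \frac{1}{3}\right)^{2} = \frac{1}{9} \approx 0.11111$)
$D = \frac{3}{4}$ ($D = \frac{-14 - 13}{-23 - 13} = - \frac{27}{-36} = \left(-27\right) \left(- \frac{1}{36}\right) = \frac{3}{4} \approx 0.75$)
$\left(D + l{\left(H{\left(2 \right)} \right)}\right) c = \left(\frac{3}{4} + 0\right) \frac{1}{9} = \frac{3}{4} \cdot \frac{1}{9} = \frac{1}{12}$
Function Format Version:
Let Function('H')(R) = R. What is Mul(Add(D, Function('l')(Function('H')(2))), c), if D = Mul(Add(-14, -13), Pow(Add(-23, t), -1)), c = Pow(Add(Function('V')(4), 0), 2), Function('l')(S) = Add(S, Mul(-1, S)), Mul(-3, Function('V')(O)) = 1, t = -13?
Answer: Rational(1, 12) ≈ 0.083333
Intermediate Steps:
Function('V')(O) = Rational(-1, 3) (Function('V')(O) = Mul(Rational(-1, 3), 1) = Rational(-1, 3))
Function('l')(S) = 0
c = Rational(1, 9) (c = Pow(Add(Rational(-1, 3), 0), 2) = Pow(Rational(-1, 3), 2) = Rational(1, 9) ≈ 0.11111)
D = Rational(3, 4) (D = Mul(Add(-14, -13), Pow(Add(-23, -13), -1)) = Mul(-27, Pow(-36, -1)) = Mul(-27, Rational(-1, 36)) = Rational(3, 4) ≈ 0.75000)
Mul(Add(D, Function('l')(Function('H')(2))), c) = Mul(Add(Rational(3, 4), 0), Rational(1, 9)) = Mul(Rational(3, 4), Rational(1, 9)) = Rational(1, 12)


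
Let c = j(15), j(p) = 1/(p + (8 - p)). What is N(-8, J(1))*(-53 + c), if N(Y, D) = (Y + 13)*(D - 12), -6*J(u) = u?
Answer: 51465/16 ≈ 3216.6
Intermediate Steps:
J(u) = -u/6
N(Y, D) = (-12 + D)*(13 + Y) (N(Y, D) = (13 + Y)*(-12 + D) = (-12 + D)*(13 + Y))
j(p) = 1/8
c = 1/8 ≈ 0.12500
N(-8, J(1))*(-53 + c) = (-156 - 12*(-8) + 13*(-1/6*1) - 1/6*1*(-8))*(-53 + 1/8) = (-156 + 96 + 13*(-1/6) - 1/6*(-8))*(-423/8) = (-156 + 96 - 13/6 + 4/3)*(-423/8) = -365/6*(-423/8) = 51465/16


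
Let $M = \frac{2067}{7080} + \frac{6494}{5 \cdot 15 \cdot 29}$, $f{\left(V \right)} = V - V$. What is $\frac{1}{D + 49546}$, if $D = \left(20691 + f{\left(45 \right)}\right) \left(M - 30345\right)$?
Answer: $- \frac{342200}{214816402529749} \approx -1.593 \cdot 10^{-9}$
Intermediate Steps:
$f{\left(V \right)} = 0$
$M = \frac{3364883}{1026600}$ ($M = 2067 \cdot \frac{1}{7080} + \frac{6494}{75 \cdot 29} = \frac{689}{2360} + \frac{6494}{2175} = \frac{3364883}{1026600} \approx 3.2777$)
$D = - \frac{214833357170949}{342200}$ ($D = \left(20691 + 0\right) \left(\frac{3364883}{1026600} - 30345\right) = 20691 \left(- \frac{31148812117}{1026600}\right) = - \frac{214833357170949}{342200} \approx -6.278 \cdot 10^{8}$)
$\frac{1}{D + 49546} = \frac{1}{- \frac{214833357170949}{342200} + 49546} = \frac{1}{- \frac{214816402529749}{342200}} = - \frac{342200}{214816402529749}$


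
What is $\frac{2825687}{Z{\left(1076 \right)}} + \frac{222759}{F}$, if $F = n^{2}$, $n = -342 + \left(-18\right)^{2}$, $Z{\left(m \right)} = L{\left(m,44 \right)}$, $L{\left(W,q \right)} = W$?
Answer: $\frac{16044601}{4842} \approx 3313.6$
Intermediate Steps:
$Z{\left(m \right)} = m$
$n = -18$ ($n = -342 + 324 = -18$)
$F = 324$ ($F = \left(-18\right)^{2} = 324$)
$\frac{2825687}{Z{\left(1076 \right)}} + \frac{222759}{F} = \frac{2825687}{1076} + \frac{222759}{324} = 2825687 \cdot \frac{1}{1076} + 222759 \cdot \frac{1}{324} = \frac{2825687}{1076} + \frac{24751}{36} = \frac{16044601}{4842}$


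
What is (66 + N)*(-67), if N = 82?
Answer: -9916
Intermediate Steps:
(66 + N)*(-67) = (66 + 82)*(-67) = 148*(-67) = -9916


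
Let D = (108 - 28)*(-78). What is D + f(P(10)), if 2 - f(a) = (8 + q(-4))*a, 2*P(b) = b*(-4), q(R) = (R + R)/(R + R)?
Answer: -6058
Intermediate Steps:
q(R) = 1 (q(R) = (2*R)/((2*R)) = (2*R)*(1/(2*R)) = 1)
D = -6240 (D = 80*(-78) = -6240)
P(b) = -2*b (P(b) = (b*(-4))/2 = (-4*b)/2 = -2*b)
f(a) = 2 - 9*a (f(a) = 2 - (8 + 1)*a = 2 - 9*a)
D + f(P(10)) = -6240 + (2 - (-18)*10) = -6240 + (2 - 9*(-20)) = -6240 + (2 + 180) = -6240 + 182 = -6058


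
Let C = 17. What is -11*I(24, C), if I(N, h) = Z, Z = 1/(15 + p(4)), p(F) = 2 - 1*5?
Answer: -11/12 ≈ -0.91667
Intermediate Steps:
p(F) = -3 (p(F) = 2 - 5 = -3)
Z = 1/12 (Z = 1/(15 - 3) = 1/12 ≈ 0.083333)
I(N, h) = 1/12
-11*I(24, C) = -11*1/12 = -11/12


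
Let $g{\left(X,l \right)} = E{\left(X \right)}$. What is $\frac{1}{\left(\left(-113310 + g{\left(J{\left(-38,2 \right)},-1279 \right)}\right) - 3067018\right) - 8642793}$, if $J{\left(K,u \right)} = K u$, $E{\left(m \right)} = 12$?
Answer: $- \frac{1}{11823109} \approx -8.458 \cdot 10^{-8}$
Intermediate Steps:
$g{\left(X,l \right)} = 12$
$\frac{1}{\left(\left(-113310 + g{\left(J{\left(-38,2 \right)},-1279 \right)}\right) - 3067018\right) - 8642793} = \frac{1}{\left(\left(-113310 + 12\right) - 3067018\right) - 8642793} = \frac{1}{\left(-113298 - 3067018\right) - 8642793} = \frac{1}{-3180316 - 8642793} = \frac{1}{-11823109} = - \frac{1}{11823109}$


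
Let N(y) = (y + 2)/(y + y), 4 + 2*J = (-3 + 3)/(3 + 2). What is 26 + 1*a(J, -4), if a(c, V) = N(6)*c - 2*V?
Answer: 98/3 ≈ 32.667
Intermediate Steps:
J = -2 (J = -2 + ((-3 + 3)/(3 + 2))/2 = -2 + (0/5)/2 = -2 + (0*(⅕))/2 = -2 + (½)*0 = -2 + 0 = -2)
N(y) = (2 + y)/(2*y) (N(y) = (2 + y)/((2*y)) = (2 + y)*(1/(2*y)) = (2 + y)/(2*y))
a(c, V) = -2*V + 2*c/3 (a(c, V) = ((½)*(2 + 6)/6)*c - 2*V = ((½)*(⅙)*8)*c - 2*V = 2*c/3 - 2*V = -2*V + 2*c/3)
26 + 1*a(J, -4) = 26 + 1*(-2*(-4) + (⅔)*(-2)) = 26 + 1*(8 - 4/3) = 26 + 1*(20/3) = 26 + 20/3 = 98/3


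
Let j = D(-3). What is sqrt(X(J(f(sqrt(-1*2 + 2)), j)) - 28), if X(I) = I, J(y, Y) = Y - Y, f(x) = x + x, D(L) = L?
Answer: 2*I*sqrt(7) ≈ 5.2915*I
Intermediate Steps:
j = -3
f(x) = 2*x
J(y, Y) = 0
sqrt(X(J(f(sqrt(-1*2 + 2)), j)) - 28) = sqrt(0 - 28) = sqrt(-28) = 2*I*sqrt(7)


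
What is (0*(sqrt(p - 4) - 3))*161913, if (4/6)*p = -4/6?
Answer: 0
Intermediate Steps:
p = -1 (p = 3*(-4/6)/2 = 3*(-4*1/6)/2 = (3/2)*(-2/3) = -1)
(0*(sqrt(p - 4) - 3))*161913 = (0*(sqrt(-1 - 4) - 3))*161913 = (0*(sqrt(-5) - 3))*161913 = (0*(I*sqrt(5) - 3))*161913 = (0*(-3 + I*sqrt(5)))*161913 = 0*161913 = 0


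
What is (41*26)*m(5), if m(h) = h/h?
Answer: 1066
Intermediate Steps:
m(h) = 1
(41*26)*m(5) = (41*26)*1 = 1066*1 = 1066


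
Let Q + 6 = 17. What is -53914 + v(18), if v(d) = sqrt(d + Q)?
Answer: -53914 + sqrt(29) ≈ -53909.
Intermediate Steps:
Q = 11 (Q = -6 + 17 = 11)
v(d) = sqrt(11 + d) (v(d) = sqrt(d + 11) = sqrt(11 + d))
-53914 + v(18) = -53914 + sqrt(11 + 18) = -53914 + sqrt(29)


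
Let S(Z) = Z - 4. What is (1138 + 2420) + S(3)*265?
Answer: 3293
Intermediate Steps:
S(Z) = -4 + Z
(1138 + 2420) + S(3)*265 = (1138 + 2420) + (-4 + 3)*265 = 3558 - 1*265 = 3558 - 265 = 3293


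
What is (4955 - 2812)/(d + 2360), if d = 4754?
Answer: 2143/7114 ≈ 0.30124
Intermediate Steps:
(4955 - 2812)/(d + 2360) = (4955 - 2812)/(4754 + 2360) = 2143/7114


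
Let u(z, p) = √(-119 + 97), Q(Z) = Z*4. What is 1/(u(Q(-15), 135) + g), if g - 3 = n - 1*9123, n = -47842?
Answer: -28481/1622334733 - I*√22/3244669466 ≈ -1.7556e-5 - 1.4456e-9*I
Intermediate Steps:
Q(Z) = 4*Z
u(z, p) = I*√22 (u(z, p) = √(-22) = I*√22)
g = -56962 (g = 3 + (-47842 - 1*9123) = 3 + (-47842 - 9123) = 3 - 56965 = -56962)
1/(u(Q(-15), 135) + g) = 1/(I*√22 - 56962) = 1/(-56962 + I*√22)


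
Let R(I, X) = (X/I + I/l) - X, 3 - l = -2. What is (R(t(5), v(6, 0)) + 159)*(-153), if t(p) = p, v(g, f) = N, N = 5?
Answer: -23868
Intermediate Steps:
l = 5 (l = 3 - 1*(-2) = 3 + 2 = 5)
v(g, f) = 5
R(I, X) = -X + I/5 + X/I (R(I, X) = (X/I + I/5) - X = (I/5 + X/I) - X = -X + I/5 + X/I)
(R(t(5), v(6, 0)) + 159)*(-153) = ((-1*5 + (1/5)*5 + 5/5) + 159)*(-153) = ((-5 + 1 + 5*(1/5)) + 159)*(-153) = ((-5 + 1 + 1) + 159)*(-153) = (-3 + 159)*(-153) = 156*(-153) = -23868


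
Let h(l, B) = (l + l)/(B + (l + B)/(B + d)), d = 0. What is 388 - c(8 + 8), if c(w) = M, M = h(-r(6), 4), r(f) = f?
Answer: 2740/7 ≈ 391.43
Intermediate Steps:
h(l, B) = 2*l/(B + (B + l)/B) (h(l, B) = (l + l)/(B + (l + B)/(B + 0)) = (2*l)/(B + (B + l)/B) = 2*l/(B + (B + l)/B))
M = -24/7 (M = 2*4*(-1*6)/(4 - 1*6 + 4**2) = 2*4*(-6)/(4 - 6 + 16) = 2*4*(-6)/14 = 2*4*(-6)*(1/14) = -24/7 ≈ -3.4286)
c(w) = -24/7
388 - c(8 + 8) = 388 - 1*(-24/7) = 388 + 24/7 = 2740/7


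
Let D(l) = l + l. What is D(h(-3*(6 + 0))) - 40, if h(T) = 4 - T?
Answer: 4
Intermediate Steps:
D(l) = 2*l
D(h(-3*(6 + 0))) - 40 = 2*(4 - (-3)*(6 + 0)) - 40 = 2*(4 - (-3)*6) - 40 = 2*(4 - 1*(-18)) - 40 = 2*(4 + 18) - 40 = 2*22 - 40 = 44 - 40 = 4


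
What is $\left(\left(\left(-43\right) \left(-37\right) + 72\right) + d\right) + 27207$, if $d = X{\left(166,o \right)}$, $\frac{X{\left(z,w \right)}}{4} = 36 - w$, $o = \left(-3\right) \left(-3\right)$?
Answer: $28978$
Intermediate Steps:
$o = 9$
$X{\left(z,w \right)} = 144 - 4 w$ ($X{\left(z,w \right)} = 4 \left(36 - w\right) = 144 - 4 w$)
$d = 108$ ($d = 144 - 36 = 108$)
$\left(\left(\left(-43\right) \left(-37\right) + 72\right) + d\right) + 27207 = \left(\left(\left(-43\right) \left(-37\right) + 72\right) + 108\right) + 27207 = \left(\left(1591 + 72\right) + 108\right) + 27207 = \left(1663 + 108\right) + 27207 = 1771 + 27207 = 28978$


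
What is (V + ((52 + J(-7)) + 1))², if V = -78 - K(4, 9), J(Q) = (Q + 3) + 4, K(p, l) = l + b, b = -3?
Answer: 961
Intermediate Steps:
K(p, l) = -3 + l (K(p, l) = l - 3 = -3 + l)
J(Q) = 7 + Q (J(Q) = (3 + Q) + 4 = 7 + Q)
V = -84 (V = -78 - (-3 + 9) = -78 - 1*6 = -78 - 6 = -84)
(V + ((52 + J(-7)) + 1))² = (-84 + ((52 + (7 - 7)) + 1))² = (-84 + ((52 + 0) + 1))² = (-84 + (52 + 1))² = (-84 + 53)² = (-31)² = 961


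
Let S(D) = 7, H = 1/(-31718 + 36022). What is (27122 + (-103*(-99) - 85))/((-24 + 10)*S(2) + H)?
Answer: -160255136/421791 ≈ -379.94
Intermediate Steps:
H = 1/4304 ≈ 0.00023234
(27122 + (-103*(-99) - 85))/((-24 + 10)*S(2) + H) = (27122 + (-103*(-99) - 85))/((-24 + 10)*7 + 1/4304) = (27122 + (10197 - 85))/(-14*7 + 1/4304) = (27122 + 10112)/(-98 + 1/4304) = 37234/(-421791/4304) = 37234*(-4304/421791) = -160255136/421791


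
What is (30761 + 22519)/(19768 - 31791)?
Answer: -53280/12023 ≈ -4.4315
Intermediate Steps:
(30761 + 22519)/(19768 - 31791) = 53280/(-12023) = 53280*(-1/12023) = -53280/12023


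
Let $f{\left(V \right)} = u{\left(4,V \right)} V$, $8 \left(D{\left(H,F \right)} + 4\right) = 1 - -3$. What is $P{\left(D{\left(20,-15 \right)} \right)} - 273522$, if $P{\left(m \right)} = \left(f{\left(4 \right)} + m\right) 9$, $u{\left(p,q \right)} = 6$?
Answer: $- \frac{546675}{2} \approx -2.7334 \cdot 10^{5}$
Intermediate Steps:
$D{\left(H,F \right)} = - \frac{7}{2}$ ($D{\left(H,F \right)} = -4 + \frac{1 - -3}{8} = -4 + \frac{1 + 3}{8} = -4 + \frac{1}{8} \cdot 4 = -4 + \frac{1}{2} = - \frac{7}{2}$)
$f{\left(V \right)} = 6 V$
$P{\left(m \right)} = 216 + 9 m$ ($P{\left(m \right)} = \left(6 \cdot 4 + m\right) 9 = \left(24 + m\right) 9 = 216 + 9 m$)
$P{\left(D{\left(20,-15 \right)} \right)} - 273522 = \left(216 + 9 \left(- \frac{7}{2}\right)\right) - 273522 = \left(216 - \frac{63}{2}\right) - 273522 = \frac{369}{2} - 273522 = - \frac{546675}{2}$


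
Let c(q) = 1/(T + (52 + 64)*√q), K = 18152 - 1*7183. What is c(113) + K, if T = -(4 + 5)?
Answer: 16677783152/1520447 + 116*√113/1520447 ≈ 10969.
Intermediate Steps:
K = 10969 (K = 18152 - 7183 = 10969)
T = -9 (T = -1*9 = -9)
c(q) = 1/(-9 + 116*√q) (c(q) = 1/(-9 + (52 + 64)*√q) = 1/(-9 + 116*√q))
c(113) + K = 1/(-9 + 116*√113) + 10969 = 10969 + 1/(-9 + 116*√113)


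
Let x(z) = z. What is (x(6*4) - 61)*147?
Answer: -5439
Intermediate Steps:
(x(6*4) - 61)*147 = (6*4 - 61)*147 = (24 - 61)*147 = -37*147 = -5439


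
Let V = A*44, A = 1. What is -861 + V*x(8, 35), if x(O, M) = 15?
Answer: -201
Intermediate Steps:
V = 44 (V = 1*44 = 44)
-861 + V*x(8, 35) = -861 + 44*15 = -861 + 660 = -201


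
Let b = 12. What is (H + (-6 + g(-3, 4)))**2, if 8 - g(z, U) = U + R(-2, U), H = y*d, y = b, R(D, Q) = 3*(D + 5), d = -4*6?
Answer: 89401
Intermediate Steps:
d = -24
R(D, Q) = 15 + 3*D (R(D, Q) = 3*(5 + D) = 15 + 3*D)
y = 12
H = -288 (H = 12*(-24) = -288)
g(z, U) = -1 - U (g(z, U) = 8 - (U + (15 + 3*(-2))) = 8 - (U + (15 - 6)) = 8 - (U + 9) = 8 - (9 + U) = 8 + (-9 - U) = -1 - U)
(H + (-6 + g(-3, 4)))**2 = (-288 + (-6 + (-1 - 1*4)))**2 = (-288 + (-6 + (-1 - 4)))**2 = (-288 + (-6 - 5))**2 = (-288 - 11)**2 = (-299)**2 = 89401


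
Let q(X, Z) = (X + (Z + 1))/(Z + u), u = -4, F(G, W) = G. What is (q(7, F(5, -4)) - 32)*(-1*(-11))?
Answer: -209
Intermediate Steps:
q(X, Z) = (1 + X + Z)/(-4 + Z) (q(X, Z) = (X + (Z + 1))/(Z - 4) = (X + (1 + Z))/(-4 + Z) = (1 + X + Z)/(-4 + Z))
(q(7, F(5, -4)) - 32)*(-1*(-11)) = ((1 + 7 + 5)/(-4 + 5) - 32)*(-1*(-11)) = (13/1 - 32)*11 = (1*13 - 32)*11 = (13 - 32)*11 = -19*11 = -209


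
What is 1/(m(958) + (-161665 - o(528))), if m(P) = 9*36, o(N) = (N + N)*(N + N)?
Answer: -1/1276477 ≈ -7.8341e-7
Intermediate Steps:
o(N) = 4*N² (o(N) = (2*N)*(2*N) = 4*N²)
m(P) = 324
1/(m(958) + (-161665 - o(528))) = 1/(324 + (-161665 - 4*528²)) = 1/(324 + (-161665 - 4*278784)) = 1/(324 + (-161665 - 1*1115136)) = 1/(324 + (-161665 - 1115136)) = 1/(324 - 1276801) = 1/(-1276477) = -1/1276477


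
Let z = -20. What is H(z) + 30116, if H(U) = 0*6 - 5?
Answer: 30111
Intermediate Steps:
H(U) = -5 (H(U) = 0 - 5 = -5)
H(z) + 30116 = -5 + 30116 = 30111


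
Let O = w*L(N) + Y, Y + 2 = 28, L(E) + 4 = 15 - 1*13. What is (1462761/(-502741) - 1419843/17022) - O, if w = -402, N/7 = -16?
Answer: -2613855989355/2852552434 ≈ -916.32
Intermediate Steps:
N = -112 (N = 7*(-16) = -112)
L(E) = -2 (L(E) = -4 + (15 - 1*13) = -4 + (15 - 13) = -4 + 2 = -2)
Y = 26 (Y = -2 + 28 = 26)
O = 830 (O = -402*(-2) + 26 = 804 + 26 = 830)
(1462761/(-502741) - 1419843/17022) - O = (1462761/(-502741) - 1419843/17022) - 1*830 = (1462761*(-1/502741) - 1419843*1/17022) - 830 = (-1462761/502741 - 473281/5674) - 830 = -246237469135/2852552434 - 830 = -2613855989355/2852552434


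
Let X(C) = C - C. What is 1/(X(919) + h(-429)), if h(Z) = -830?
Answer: -1/830 ≈ -0.0012048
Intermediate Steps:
X(C) = 0
1/(X(919) + h(-429)) = 1/(0 - 830) = 1/(-830) = -1/830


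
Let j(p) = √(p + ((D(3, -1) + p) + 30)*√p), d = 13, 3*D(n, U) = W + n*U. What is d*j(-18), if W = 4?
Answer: 13*√(-18 + 37*I*√2) ≈ 56.168 + 78.72*I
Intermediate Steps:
D(n, U) = 4/3 + U*n/3 (D(n, U) = (4 + n*U)/3 = (4 + U*n)/3 = 4/3 + U*n/3)
j(p) = √(p + √p*(91/3 + p)) (j(p) = √(p + (((4/3 + (⅓)*(-1)*3) + p) + 30)*√p) = √(p + (((4/3 - 1) + p) + 30)*√p) = √(p + ((⅓ + p) + 30)*√p) = √(p + (91/3 + p)*√p) = √(p + √p*(91/3 + p)))
d*j(-18) = 13*(√(9*(-18) + 9*(-18)^(3/2) + 273*√(-18))/3) = 13*(√(-162 + 9*(-54*I*√2) + 273*(3*I*√2))/3) = 13*(√(-162 - 486*I*√2 + 819*I*√2)/3) = 13*(√(-162 + 333*I*√2)/3) = 13*√(-162 + 333*I*√2)/3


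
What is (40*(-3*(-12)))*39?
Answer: 56160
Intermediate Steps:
(40*(-3*(-12)))*39 = (40*36)*39 = 1440*39 = 56160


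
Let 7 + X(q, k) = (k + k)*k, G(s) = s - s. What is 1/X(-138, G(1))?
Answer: -⅐ ≈ -0.14286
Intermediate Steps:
G(s) = 0
X(q, k) = -7 + 2*k² (X(q, k) = -7 + (k + k)*k = -7 + (2*k)*k = -7 + 2*k²)
1/X(-138, G(1)) = 1/(-7 + 2*0²) = 1/(-7 + 2*0) = 1/(-7 + 0) = 1/(-7) = -⅐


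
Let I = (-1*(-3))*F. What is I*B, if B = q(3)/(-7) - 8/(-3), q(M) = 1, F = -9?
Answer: -477/7 ≈ -68.143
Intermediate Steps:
I = -27 (I = -1*(-3)*(-9) = 3*(-9) = -27)
B = 53/21 (B = 1/(-7) - 8/(-3) = 1*(-1/7) - 8*(-1/3) = -1/7 + 8/3 = 53/21 ≈ 2.5238)
I*B = -27*53/21 = -477/7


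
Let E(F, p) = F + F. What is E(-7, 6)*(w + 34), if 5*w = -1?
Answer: -2366/5 ≈ -473.20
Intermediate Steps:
w = -1/5 (w = (1/5)*(-1) = -1/5 ≈ -0.20000)
E(F, p) = 2*F
E(-7, 6)*(w + 34) = (2*(-7))*(-1/5 + 34) = -14*169/5 = -2366/5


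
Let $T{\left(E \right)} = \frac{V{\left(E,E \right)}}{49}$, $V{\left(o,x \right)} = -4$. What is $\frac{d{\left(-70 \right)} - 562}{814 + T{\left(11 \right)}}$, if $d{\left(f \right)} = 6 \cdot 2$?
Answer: $- \frac{13475}{19941} \approx -0.67574$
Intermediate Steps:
$d{\left(f \right)} = 12$
$T{\left(E \right)} = - \frac{4}{49}$
$\frac{d{\left(-70 \right)} - 562}{814 + T{\left(11 \right)}} = \frac{12 - 562}{814 - \frac{4}{49}} = - \frac{550}{\frac{39882}{49}} = \left(-550\right) \frac{49}{39882} = - \frac{13475}{19941}$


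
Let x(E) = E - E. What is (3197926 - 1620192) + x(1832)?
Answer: 1577734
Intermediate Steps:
x(E) = 0
(3197926 - 1620192) + x(1832) = (3197926 - 1620192) + 0 = 1577734 + 0 = 1577734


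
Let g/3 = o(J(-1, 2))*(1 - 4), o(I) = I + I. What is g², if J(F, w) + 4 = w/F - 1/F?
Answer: 8100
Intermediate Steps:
J(F, w) = -4 - 1/F + w/F (J(F, w) = -4 + (w/F - 1/F) = -4 + (-1/F + w/F) = -4 - 1/F + w/F)
o(I) = 2*I
g = 90 (g = 3*((2*((-1 + 2 - 4*(-1))/(-1)))*(1 - 4)) = 3*((2*(-(-1 + 2 + 4)))*(-3)) = 3*((2*(-1*5))*(-3)) = 3*((2*(-5))*(-3)) = 3*(-10*(-3)) = 3*30 = 90)
g² = 90² = 8100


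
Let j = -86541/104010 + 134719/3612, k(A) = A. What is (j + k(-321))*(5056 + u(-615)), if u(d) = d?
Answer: -1840003819919/1456140 ≈ -1.2636e+6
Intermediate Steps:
j = 53098981/1456140 (j = -86541*1/104010 + 134719*(1/3612) = -28847/34670 + 3133/84 = 53098981/1456140 ≈ 36.466)
(j + k(-321))*(5056 + u(-615)) = (53098981/1456140 - 321)*(5056 - 615) = -414321959/1456140*4441 = -1840003819919/1456140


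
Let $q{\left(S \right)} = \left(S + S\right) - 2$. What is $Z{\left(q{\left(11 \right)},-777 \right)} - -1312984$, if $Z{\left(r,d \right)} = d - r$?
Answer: $1312187$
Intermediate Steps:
$q{\left(S \right)} = -2 + 2 S$ ($q{\left(S \right)} = 2 S - 2 = -2 + 2 S$)
$Z{\left(q{\left(11 \right)},-777 \right)} - -1312984 = \left(-777 - \left(-2 + 2 \cdot 11\right)\right) - -1312984 = \left(-777 - \left(-2 + 22\right)\right) + 1312984 = \left(-777 - 20\right) + 1312984 = -797 + 1312984 = 1312187$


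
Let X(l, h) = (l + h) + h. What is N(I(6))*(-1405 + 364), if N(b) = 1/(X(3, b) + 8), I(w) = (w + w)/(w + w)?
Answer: -1041/13 ≈ -80.077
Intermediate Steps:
X(l, h) = l + 2*h (X(l, h) = (h + l) + h = l + 2*h)
I(w) = 1 (I(w) = (2*w)/((2*w)) = (2*w)*(1/(2*w)) = 1)
N(b) = 1/(11 + 2*b) (N(b) = 1/((3 + 2*b) + 8) = 1/(11 + 2*b))
N(I(6))*(-1405 + 364) = (-1405 + 364)/(11 + 2*1) = -1041/(11 + 2) = -1041/13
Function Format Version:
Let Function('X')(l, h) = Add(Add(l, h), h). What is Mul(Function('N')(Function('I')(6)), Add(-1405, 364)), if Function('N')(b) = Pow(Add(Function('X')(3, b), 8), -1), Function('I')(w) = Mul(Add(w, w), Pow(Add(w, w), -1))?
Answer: Rational(-1041, 13) ≈ -80.077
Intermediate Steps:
Function('X')(l, h) = Add(l, Mul(2, h)) (Function('X')(l, h) = Add(Add(h, l), h) = Add(l, Mul(2, h)))
Function('I')(w) = 1 (Function('I')(w) = Mul(Mul(2, w), Pow(Mul(2, w), -1)) = Mul(Mul(2, w), Mul(Rational(1, 2), Pow(w, -1))) = 1)
Function('N')(b) = Pow(Add(11, Mul(2, b)), -1) (Function('N')(b) = Pow(Add(Add(3, Mul(2, b)), 8), -1) = Pow(Add(11, Mul(2, b)), -1))
Mul(Function('N')(Function('I')(6)), Add(-1405, 364)) = Mul(Pow(Add(11, Mul(2, 1)), -1), Add(-1405, 364)) = Mul(Pow(Add(11, 2), -1), -1041) = Mul(Pow(13, -1), -1041) = Mul(Rational(1, 13), -1041) = Rational(-1041, 13)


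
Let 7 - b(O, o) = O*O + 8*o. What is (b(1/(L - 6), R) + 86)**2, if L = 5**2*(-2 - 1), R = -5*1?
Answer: 761451702544/43046721 ≈ 17689.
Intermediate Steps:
R = -5
L = -75 (L = 25*(-3) = -75)
b(O, o) = 7 - O**2 - 8*o (b(O, o) = 7 - (O*O + 8*o) = 7 - (O**2 + 8*o) = 7 + (-O**2 - 8*o) = 7 - O**2 - 8*o)
(b(1/(L - 6), R) + 86)**2 = ((7 - (1/(-75 - 6))**2 - 8*(-5)) + 86)**2 = ((7 - (1/(-81))**2 + 40) + 86)**2 = ((7 - (-1/81)**2 + 40) + 86)**2 = ((7 - 1*1/6561 + 40) + 86)**2 = ((7 - 1/6561 + 40) + 86)**2 = (308366/6561 + 86)**2 = (872612/6561)**2 = 761451702544/43046721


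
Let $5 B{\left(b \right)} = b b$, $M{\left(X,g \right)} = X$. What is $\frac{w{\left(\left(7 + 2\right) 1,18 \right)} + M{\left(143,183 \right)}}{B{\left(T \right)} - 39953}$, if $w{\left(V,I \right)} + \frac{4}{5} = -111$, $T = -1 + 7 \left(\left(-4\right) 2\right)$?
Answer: $- \frac{39}{49129} \approx -0.00079383$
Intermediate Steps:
$T = -57$ ($T = -1 + 7 \left(-8\right) = -1 - 56 = -57$)
$w{\left(V,I \right)} = - \frac{559}{5}$ ($w{\left(V,I \right)} = - \frac{4}{5} - 111 = - \frac{559}{5}$)
$B{\left(b \right)} = \frac{b^{2}}{5}$ ($B{\left(b \right)} = \frac{b b}{5} = \frac{b^{2}}{5}$)
$\frac{w{\left(\left(7 + 2\right) 1,18 \right)} + M{\left(143,183 \right)}}{B{\left(T \right)} - 39953} = \frac{- \frac{559}{5} + 143}{\frac{\left(-57\right)^{2}}{5} - 39953} = \frac{156}{5 \left(\frac{1}{5} \cdot 3249 - 39953\right)} = \frac{156}{5 \left(\frac{3249}{5} - 39953\right)} = \frac{156}{5 \left(- \frac{196516}{5}\right)} = \frac{156}{5} \left(- \frac{5}{196516}\right) = - \frac{39}{49129}$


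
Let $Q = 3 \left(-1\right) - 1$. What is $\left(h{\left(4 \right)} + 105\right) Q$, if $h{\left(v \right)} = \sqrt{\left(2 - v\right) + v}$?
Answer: $-420 - 4 \sqrt{2} \approx -425.66$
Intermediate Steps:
$Q = -4$ ($Q = -3 - 1 = -4$)
$h{\left(v \right)} = \sqrt{2}$
$\left(h{\left(4 \right)} + 105\right) Q = \left(\sqrt{2} + 105\right) \left(-4\right) = \left(105 + \sqrt{2}\right) \left(-4\right) = -420 - 4 \sqrt{2}$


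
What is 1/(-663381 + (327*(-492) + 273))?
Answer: -1/823992 ≈ -1.2136e-6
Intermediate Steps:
1/(-663381 + (327*(-492) + 273)) = 1/(-663381 + (-160884 + 273)) = 1/(-663381 - 160611) = 1/(-823992) = -1/823992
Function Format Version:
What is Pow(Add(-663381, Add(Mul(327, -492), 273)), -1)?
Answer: Rational(-1, 823992) ≈ -1.2136e-6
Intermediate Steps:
Pow(Add(-663381, Add(Mul(327, -492), 273)), -1) = Pow(Add(-663381, Add(-160884, 273)), -1) = Pow(Add(-663381, -160611), -1) = Pow(-823992, -1) = Rational(-1, 823992)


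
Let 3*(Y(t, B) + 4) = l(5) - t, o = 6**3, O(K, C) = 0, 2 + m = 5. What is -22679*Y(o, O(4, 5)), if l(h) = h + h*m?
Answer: 4717232/3 ≈ 1.5724e+6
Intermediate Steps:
m = 3 (m = -2 + 5 = 3)
l(h) = 4*h (l(h) = h + h*3 = h + 3*h = 4*h)
o = 216
Y(t, B) = 8/3 - t/3 (Y(t, B) = -4 + (4*5 - t)/3 = -4 + (20 - t)/3 = -4 + (20/3 - t/3) = 8/3 - t/3)
-22679*Y(o, O(4, 5)) = -22679*(8/3 - 1/3*216) = -22679*(8/3 - 72) = -22679*(-208/3) = 4717232/3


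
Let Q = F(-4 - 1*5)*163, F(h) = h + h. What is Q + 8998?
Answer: 6064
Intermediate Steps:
F(h) = 2*h
Q = -2934 (Q = (2*(-4 - 1*5))*163 = (2*(-4 - 5))*163 = (2*(-9))*163 = -18*163 = -2934)
Q + 8998 = -2934 + 8998 = 6064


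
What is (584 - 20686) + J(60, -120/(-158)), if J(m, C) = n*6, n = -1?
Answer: -20108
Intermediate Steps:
J(m, C) = -6 (J(m, C) = -1*6 = -6)
(584 - 20686) + J(60, -120/(-158)) = (584 - 20686) - 6 = -20102 - 6 = -20108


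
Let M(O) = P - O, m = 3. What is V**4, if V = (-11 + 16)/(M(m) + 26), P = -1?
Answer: 625/234256 ≈ 0.0026680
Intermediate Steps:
M(O) = -1 - O
V = 5/22 (V = (-11 + 16)/((-1 - 1*3) + 26) = 5/((-1 - 3) + 26) = 5/(-4 + 26) = 5/22 ≈ 0.22727)
V**4 = (5/22)**4 = 625/234256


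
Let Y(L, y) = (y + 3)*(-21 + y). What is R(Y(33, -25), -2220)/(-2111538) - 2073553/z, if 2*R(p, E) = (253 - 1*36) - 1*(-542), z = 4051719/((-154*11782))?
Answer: 2990501061223151/3220537788 ≈ 9.2857e+5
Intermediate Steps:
Y(L, y) = (-21 + y)*(3 + y) (Y(L, y) = (3 + y)*(-21 + y) = (-21 + y)*(3 + y))
z = -578817/259204 (z = 4051719/(-1814428) = 4051719*(-1/1814428) = -578817/259204 ≈ -2.2331)
R(p, E) = 759/2 (R(p, E) = ((253 - 1*36) - 1*(-542))/2 = ((253 - 36) + 542)/2 = (217 + 542)/2 = (½)*759 = 759/2)
R(Y(33, -25), -2220)/(-2111538) - 2073553/z = (759/2)/(-2111538) - 2073553/(-578817/259204) = (759/2)*(-1/2111538) - 2073553*(-259204/578817) = -1/5564 + 537473231812/578817 = 2990501061223151/3220537788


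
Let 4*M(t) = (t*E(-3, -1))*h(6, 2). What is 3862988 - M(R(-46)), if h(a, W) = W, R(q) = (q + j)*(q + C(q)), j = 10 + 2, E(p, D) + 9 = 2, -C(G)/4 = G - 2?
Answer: 3845614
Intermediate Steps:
C(G) = 8 - 4*G (C(G) = -4*(G - 2) = -4*(-2 + G) = 8 - 4*G)
E(p, D) = -7 (E(p, D) = -9 + 2 = -7)
j = 12
R(q) = (8 - 3*q)*(12 + q) (R(q) = (q + 12)*(q + (8 - 4*q)) = (12 + q)*(8 - 3*q) = (8 - 3*q)*(12 + q))
M(t) = -7*t/2 (M(t) = ((t*(-7))*2)/4 = (-7*t*2)/4 = (-14*t)/4 = -7*t/2)
3862988 - M(R(-46)) = 3862988 - (-7)*(96 - 28*(-46) - 3*(-46)**2)/2 = 3862988 - (-7)*(96 + 1288 - 3*2116)/2 = 3862988 - (-7)*(96 + 1288 - 6348)/2 = 3862988 - (-7)*(-4964)/2 = 3862988 - 1*17374 = 3862988 - 17374 = 3845614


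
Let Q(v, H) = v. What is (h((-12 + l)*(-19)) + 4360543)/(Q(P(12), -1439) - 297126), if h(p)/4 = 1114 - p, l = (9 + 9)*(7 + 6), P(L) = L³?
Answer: -4381871/295398 ≈ -14.834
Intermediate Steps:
l = 234 (l = 18*13 = 234)
h(p) = 4456 - 4*p (h(p) = 4*(1114 - p) = 4456 - 4*p)
(h((-12 + l)*(-19)) + 4360543)/(Q(P(12), -1439) - 297126) = ((4456 - 4*(-12 + 234)*(-19)) + 4360543)/(12³ - 297126) = ((4456 - 888*(-19)) + 4360543)/(1728 - 297126) = ((4456 - 4*(-4218)) + 4360543)/(-295398) = ((4456 + 16872) + 4360543)*(-1/295398) = (21328 + 4360543)*(-1/295398) = 4381871*(-1/295398) = -4381871/295398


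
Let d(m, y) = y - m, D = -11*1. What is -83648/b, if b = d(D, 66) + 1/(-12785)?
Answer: -267359920/246111 ≈ -1086.3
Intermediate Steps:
D = -11
b = 984444/12785 (b = (66 - 1*(-11)) + 1/(-12785) = (66 + 11) - 1/12785 = 77 - 1/12785 = 984444/12785 ≈ 77.000)
-83648/b = -83648/984444/12785 = -83648*12785/984444 = -267359920/246111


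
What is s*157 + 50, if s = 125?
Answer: 19675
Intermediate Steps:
s*157 + 50 = 125*157 + 50 = 19625 + 50 = 19675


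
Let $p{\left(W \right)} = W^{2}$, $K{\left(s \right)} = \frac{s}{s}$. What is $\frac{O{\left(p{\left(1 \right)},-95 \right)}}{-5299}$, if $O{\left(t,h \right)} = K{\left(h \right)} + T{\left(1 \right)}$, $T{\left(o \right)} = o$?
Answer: $- \frac{2}{5299} \approx -0.00037743$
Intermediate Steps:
$K{\left(s \right)} = 1$
$O{\left(t,h \right)} = 2$ ($O{\left(t,h \right)} = 1 + 1 = 2$)
$\frac{O{\left(p{\left(1 \right)},-95 \right)}}{-5299} = \frac{2}{-5299} = 2 \left(- \frac{1}{5299}\right) = - \frac{2}{5299}$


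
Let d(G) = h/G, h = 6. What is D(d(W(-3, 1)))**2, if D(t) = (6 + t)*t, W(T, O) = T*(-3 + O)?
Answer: 49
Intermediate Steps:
d(G) = 6/G
D(t) = t*(6 + t)
D(d(W(-3, 1)))**2 = ((6/((-3*(-3 + 1))))*(6 + 6/((-3*(-3 + 1)))))**2 = ((6/((-3*(-2))))*(6 + 6/((-3*(-2)))))**2 = ((6/6)*(6 + 6/6))**2 = ((6*(1/6))*(6 + 6*(1/6)))**2 = (1*(6 + 1))**2 = (1*7)**2 = 7**2 = 49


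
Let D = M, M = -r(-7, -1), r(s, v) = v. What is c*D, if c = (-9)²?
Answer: 81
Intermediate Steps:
c = 81
M = 1 (M = -1*(-1) = 1)
D = 1
c*D = 81*1 = 81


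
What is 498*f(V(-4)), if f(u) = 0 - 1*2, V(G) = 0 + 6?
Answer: -996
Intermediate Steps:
V(G) = 6
f(u) = -2 (f(u) = 0 - 2 = -2)
498*f(V(-4)) = 498*(-2) = -996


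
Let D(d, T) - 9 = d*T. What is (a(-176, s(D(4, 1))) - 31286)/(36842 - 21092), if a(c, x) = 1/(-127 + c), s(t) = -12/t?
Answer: -1354237/681750 ≈ -1.9864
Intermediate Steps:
D(d, T) = 9 + T*d (D(d, T) = 9 + d*T = 9 + T*d)
(a(-176, s(D(4, 1))) - 31286)/(36842 - 21092) = (1/(-127 - 176) - 31286)/(36842 - 21092) = (1/(-303) - 31286)/15750 = (-1/303 - 31286)*(1/15750) = -9479659/303*1/15750 = -1354237/681750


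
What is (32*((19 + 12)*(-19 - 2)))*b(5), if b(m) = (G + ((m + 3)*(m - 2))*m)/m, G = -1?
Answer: -2479008/5 ≈ -4.9580e+5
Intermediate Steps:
b(m) = (-1 + m*(-2 + m)*(3 + m))/m (b(m) = (-1 + ((m + 3)*(m - 2))*m)/m = (-1 + ((3 + m)*(-2 + m))*m)/m = (-1 + ((-2 + m)*(3 + m))*m)/m = (-1 + m*(-2 + m)*(3 + m))/m)
(32*((19 + 12)*(-19 - 2)))*b(5) = (32*((19 + 12)*(-19 - 2)))*(-6 + 5 + 5² - 1/5) = (32*(31*(-21)))*(-6 + 5 + 25 - 1*⅕) = (32*(-651))*(-6 + 5 + 25 - ⅕) = -20832*119/5 = -2479008/5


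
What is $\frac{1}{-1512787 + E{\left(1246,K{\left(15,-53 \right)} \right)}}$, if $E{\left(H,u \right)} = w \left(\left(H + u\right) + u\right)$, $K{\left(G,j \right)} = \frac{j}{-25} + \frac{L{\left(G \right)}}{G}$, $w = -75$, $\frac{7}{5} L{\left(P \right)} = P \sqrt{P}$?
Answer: $- \frac{15744239}{25293984199145} + \frac{210 \sqrt{15}}{5058796839829} \approx -6.2229 \cdot 10^{-7}$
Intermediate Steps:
$L{\left(P \right)} = \frac{5 P^{\frac{3}{2}}}{7}$ ($L{\left(P \right)} = \frac{5 P \sqrt{P}}{7} = \frac{5 P^{\frac{3}{2}}}{7}$)
$K{\left(G,j \right)} = - \frac{j}{25} + \frac{5 \sqrt{G}}{7}$ ($K{\left(G,j \right)} = \frac{j}{-25} + \frac{\frac{5}{7} G^{\frac{3}{2}}}{G} = j \left(- \frac{1}{25}\right) + \frac{5 \sqrt{G}}{7} = - \frac{j}{25} + \frac{5 \sqrt{G}}{7}$)
$E{\left(H,u \right)} = - 150 u - 75 H$ ($E{\left(H,u \right)} = - 75 \left(\left(H + u\right) + u\right) = - 75 \left(H + 2 u\right) = - 150 u - 75 H$)
$\frac{1}{-1512787 + E{\left(1246,K{\left(15,-53 \right)} \right)}} = \frac{1}{-1512787 - \left(93450 + 150 \left(\left(- \frac{1}{25}\right) \left(-53\right) + \frac{5 \sqrt{15}}{7}\right)\right)} = \frac{1}{-1512787 - \left(93450 + 150 \left(\frac{53}{25} + \frac{5 \sqrt{15}}{7}\right)\right)} = \frac{1}{-1512787 - \left(93768 + \frac{750 \sqrt{15}}{7}\right)} = \frac{1}{-1606555 - \frac{750 \sqrt{15}}{7}}$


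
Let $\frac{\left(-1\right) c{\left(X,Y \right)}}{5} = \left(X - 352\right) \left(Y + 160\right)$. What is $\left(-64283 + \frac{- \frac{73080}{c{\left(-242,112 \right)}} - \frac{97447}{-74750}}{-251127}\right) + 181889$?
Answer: $\frac{2477005332230210591}{21061895926500} \approx 1.1761 \cdot 10^{5}$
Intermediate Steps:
$c{\left(X,Y \right)} = - 5 \left(-352 + X\right) \left(160 + Y\right)$ ($c{\left(X,Y \right)} = - 5 \left(X - 352\right) \left(Y + 160\right) = - 5 \left(-352 + X\right) \left(160 + Y\right)$)
$\left(-64283 + \frac{- \frac{73080}{c{\left(-242,112 \right)}} - \frac{97447}{-74750}}{-251127}\right) + 181889 = \left(-64283 + \frac{- \frac{73080}{281600 - -193600 + 1760 \cdot 112 - \left(-1210\right) 112} - \frac{97447}{-74750}}{-251127}\right) + 181889 = \left(-64283 + \left(- \frac{73080}{281600 + 193600 + 197120 + 135520} - - \frac{97447}{74750}\right) \left(- \frac{1}{251127}\right)\right) + 181889 = \left(-64283 + \left(- \frac{73080}{807840} + \frac{97447}{74750}\right) \left(- \frac{1}{251127}\right)\right) + 181889 = \left(-64283 + \left(\left(-73080\right) \frac{1}{807840} + \frac{97447}{74750}\right) \left(- \frac{1}{251127}\right)\right) + 181889 = \left(-64283 + \left(- \frac{203}{2244} + \frac{97447}{74750}\right) \left(- \frac{1}{251127}\right)\right) + 181889 = \left(-64283 + \frac{101748409}{83869500} \left(- \frac{1}{251127}\right)\right) + 181889 = \left(-64283 - \frac{101748409}{21061895926500}\right) + 181889 = - \frac{1353921855944947909}{21061895926500} + 181889 = \frac{2477005332230210591}{21061895926500}$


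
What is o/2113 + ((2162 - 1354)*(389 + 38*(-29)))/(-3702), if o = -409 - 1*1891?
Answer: 604396576/3911163 ≈ 154.53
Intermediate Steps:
o = -2300 (o = -409 - 1891 = -2300)
o/2113 + ((2162 - 1354)*(389 + 38*(-29)))/(-3702) = -2300/2113 + ((2162 - 1354)*(389 + 38*(-29)))/(-3702) = -2300*1/2113 + (808*(389 - 1102))*(-1/3702) = -2300/2113 + (808*(-713))*(-1/3702) = -2300/2113 - 576104*(-1/3702) = -2300/2113 + 288052/1851 = 604396576/3911163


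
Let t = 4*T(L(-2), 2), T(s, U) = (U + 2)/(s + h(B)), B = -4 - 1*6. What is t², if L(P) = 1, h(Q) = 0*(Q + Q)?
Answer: 256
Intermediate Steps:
B = -10 (B = -4 - 6 = -10)
h(Q) = 0 (h(Q) = 0*(2*Q) = 0)
T(s, U) = (2 + U)/s (T(s, U) = (U + 2)/(s + 0) = (2 + U)/s)
t = 16 (t = 4*((2 + 2)/1) = 4*(1*4) = 4*4 = 16)
t² = 16² = 256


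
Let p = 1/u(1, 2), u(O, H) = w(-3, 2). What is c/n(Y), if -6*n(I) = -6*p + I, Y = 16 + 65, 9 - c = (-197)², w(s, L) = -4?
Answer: 31040/11 ≈ 2821.8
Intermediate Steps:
c = -38800 (c = 9 - 1*(-197)² = 9 - 1*38809 = 9 - 38809 = -38800)
u(O, H) = -4
Y = 81
p = -¼ (p = 1/(-4) = -¼ ≈ -0.25000)
n(I) = -¼ - I/6 (n(I) = -(-6*(-¼) + I)/6 = -(3/2 + I)/6 = -¼ - I/6)
c/n(Y) = -38800/(-¼ - ⅙*81) = -38800/(-¼ - 27/2) = -38800/(-55/4) = -38800*(-4/55) = 31040/11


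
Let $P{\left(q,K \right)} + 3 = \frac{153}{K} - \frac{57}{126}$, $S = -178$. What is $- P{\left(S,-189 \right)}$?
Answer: $\frac{179}{42} \approx 4.2619$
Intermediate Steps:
$P{\left(q,K \right)} = - \frac{145}{42} + \frac{153}{K}$ ($P{\left(q,K \right)} = -3 + \left(\frac{153}{K} - \frac{57}{126}\right) = -3 + \left(\frac{153}{K} - \frac{19}{42}\right) = -3 - \left(\frac{19}{42} - \frac{153}{K}\right) = - \frac{145}{42} + \frac{153}{K}$)
$- P{\left(S,-189 \right)} = - (- \frac{145}{42} + \frac{153}{-189}) = - (- \frac{145}{42} + 153 \left(- \frac{1}{189}\right)) = - (- \frac{145}{42} - \frac{17}{21}) = \left(-1\right) \left(- \frac{179}{42}\right) = \frac{179}{42}$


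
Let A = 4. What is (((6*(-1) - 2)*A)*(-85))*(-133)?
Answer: -361760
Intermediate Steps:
(((6*(-1) - 2)*A)*(-85))*(-133) = (((6*(-1) - 2)*4)*(-85))*(-133) = (((-6 - 2)*4)*(-85))*(-133) = (-8*4*(-85))*(-133) = -32*(-85)*(-133) = 2720*(-133) = -361760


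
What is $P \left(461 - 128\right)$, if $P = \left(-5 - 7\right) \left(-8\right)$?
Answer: $31968$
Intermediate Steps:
$P = 96$ ($P = \left(-12\right) \left(-8\right) = 96$)
$P \left(461 - 128\right) = 96 \left(461 - 128\right) = 96 \cdot 333 = 31968$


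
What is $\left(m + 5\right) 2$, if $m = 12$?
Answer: $34$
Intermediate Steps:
$\left(m + 5\right) 2 = \left(12 + 5\right) 2 = 17 \cdot 2 = 34$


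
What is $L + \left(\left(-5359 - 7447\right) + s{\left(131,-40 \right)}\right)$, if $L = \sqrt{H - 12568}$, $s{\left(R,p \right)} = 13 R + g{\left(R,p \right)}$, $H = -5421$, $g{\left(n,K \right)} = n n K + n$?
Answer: $-697412 + i \sqrt{17989} \approx -6.9741 \cdot 10^{5} + 134.12 i$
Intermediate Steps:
$g{\left(n,K \right)} = n + K n^{2}$ ($g{\left(n,K \right)} = n^{2} K + n = K n^{2} + n = n + K n^{2}$)
$s{\left(R,p \right)} = 13 R + R \left(1 + R p\right)$ ($s{\left(R,p \right)} = 13 R + R \left(1 + p R\right) = 13 R + R \left(1 + R p\right)$)
$L = i \sqrt{17989}$ ($L = \sqrt{-5421 - 12568} = \sqrt{-17989} = i \sqrt{17989} \approx 134.12 i$)
$L + \left(\left(-5359 - 7447\right) + s{\left(131,-40 \right)}\right) = i \sqrt{17989} + \left(\left(-5359 - 7447\right) + 131 \left(14 + 131 \left(-40\right)\right)\right) = i \sqrt{17989} + \left(-12806 + 131 \left(14 - 5240\right)\right) = i \sqrt{17989} + \left(-12806 + 131 \left(-5226\right)\right) = i \sqrt{17989} - 697412 = -697412 + i \sqrt{17989}$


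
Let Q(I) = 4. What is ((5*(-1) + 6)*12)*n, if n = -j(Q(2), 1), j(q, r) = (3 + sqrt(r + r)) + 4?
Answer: -84 - 12*sqrt(2) ≈ -100.97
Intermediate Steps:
j(q, r) = 7 + sqrt(2)*sqrt(r) (j(q, r) = (3 + sqrt(2*r)) + 4 = (3 + sqrt(2)*sqrt(r)) + 4 = 7 + sqrt(2)*sqrt(r))
n = -7 - sqrt(2) (n = -(7 + sqrt(2)*sqrt(1)) = -(7 + sqrt(2)*1) = -(7 + sqrt(2)) = -7 - sqrt(2) ≈ -8.4142)
((5*(-1) + 6)*12)*n = ((5*(-1) + 6)*12)*(-7 - sqrt(2)) = ((-5 + 6)*12)*(-7 - sqrt(2)) = (1*12)*(-7 - sqrt(2)) = 12*(-7 - sqrt(2)) = -84 - 12*sqrt(2)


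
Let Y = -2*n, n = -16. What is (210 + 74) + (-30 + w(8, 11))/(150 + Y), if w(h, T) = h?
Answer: 25833/91 ≈ 283.88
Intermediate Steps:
Y = 32 (Y = -2*(-16) = 32)
(210 + 74) + (-30 + w(8, 11))/(150 + Y) = (210 + 74) + (-30 + 8)/(150 + 32) = 284 - 22/182 = 284 - 22*1/182 = 284 - 11/91 = 25833/91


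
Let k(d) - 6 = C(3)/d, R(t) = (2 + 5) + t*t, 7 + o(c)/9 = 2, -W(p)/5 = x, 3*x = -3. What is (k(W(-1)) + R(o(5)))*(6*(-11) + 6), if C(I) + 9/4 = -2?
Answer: -122229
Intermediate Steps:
C(I) = -17/4 (C(I) = -9/4 - 2 = -17/4)
x = -1 (x = (⅓)*(-3) = -1)
W(p) = 5 (W(p) = -5*(-1) = 5)
o(c) = -45 (o(c) = -63 + 9*2 = -63 + 18 = -45)
R(t) = 7 + t²
k(d) = 6 - 17/(4*d)
(k(W(-1)) + R(o(5)))*(6*(-11) + 6) = ((6 - 17/4/5) + (7 + (-45)²))*(6*(-11) + 6) = ((6 - 17/4*⅕) + (7 + 2025))*(-66 + 6) = ((6 - 17/20) + 2032)*(-60) = (103/20 + 2032)*(-60) = (40743/20)*(-60) = -122229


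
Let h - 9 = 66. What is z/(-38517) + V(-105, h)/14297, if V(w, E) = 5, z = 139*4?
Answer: -7756547/550677549 ≈ -0.014085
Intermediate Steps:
h = 75 (h = 9 + 66 = 75)
z = 556
z/(-38517) + V(-105, h)/14297 = 556/(-38517) + 5/14297 = 556*(-1/38517) + 5*(1/14297) = -556/38517 + 5/14297 = -7756547/550677549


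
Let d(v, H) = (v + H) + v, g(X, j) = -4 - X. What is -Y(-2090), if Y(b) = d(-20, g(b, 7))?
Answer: -2046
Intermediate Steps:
d(v, H) = H + 2*v (d(v, H) = (H + v) + v = H + 2*v)
Y(b) = -44 - b (Y(b) = (-4 - b) + 2*(-20) = (-4 - b) - 40 = -44 - b)
-Y(-2090) = -(-44 - 1*(-2090)) = -(-44 + 2090) = -1*2046 = -2046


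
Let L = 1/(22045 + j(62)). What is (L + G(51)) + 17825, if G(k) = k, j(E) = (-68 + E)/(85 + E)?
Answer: 19309708877/1080203 ≈ 17876.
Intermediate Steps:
j(E) = (-68 + E)/(85 + E)
L = 49/1080203 (L = 1/(22045 + (-68 + 62)/(85 + 62)) = 1/(22045 - 6/147) = 1/(22045 + (1/147)*(-6)) = 1/(22045 - 2/49) = 1/(1080203/49) = 49/1080203 ≈ 4.5362e-5)
(L + G(51)) + 17825 = (49/1080203 + 51) + 17825 = 55090402/1080203 + 17825 = 19309708877/1080203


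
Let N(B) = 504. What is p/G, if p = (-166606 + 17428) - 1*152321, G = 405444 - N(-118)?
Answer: -301499/404940 ≈ -0.74455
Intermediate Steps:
G = 404940 (G = 405444 - 1*504 = 405444 - 504 = 404940)
p = -301499 (p = -149178 - 152321 = -301499)
p/G = -301499/404940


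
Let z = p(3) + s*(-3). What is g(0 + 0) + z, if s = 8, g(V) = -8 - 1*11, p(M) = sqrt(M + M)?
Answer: -43 + sqrt(6) ≈ -40.551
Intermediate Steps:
p(M) = sqrt(2)*sqrt(M) (p(M) = sqrt(2*M) = sqrt(2)*sqrt(M))
g(V) = -19 (g(V) = -8 - 11 = -19)
z = -24 + sqrt(6) (z = sqrt(2)*sqrt(3) + 8*(-3) = sqrt(6) - 24 = -24 + sqrt(6) ≈ -21.551)
g(0 + 0) + z = -19 + (-24 + sqrt(6)) = -43 + sqrt(6)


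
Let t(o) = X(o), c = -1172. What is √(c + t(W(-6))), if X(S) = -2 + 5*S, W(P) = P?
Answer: 2*I*√301 ≈ 34.699*I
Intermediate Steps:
t(o) = -2 + 5*o
√(c + t(W(-6))) = √(-1172 + (-2 + 5*(-6))) = √(-1172 + (-2 - 30)) = √(-1172 - 32) = √(-1204) = 2*I*√301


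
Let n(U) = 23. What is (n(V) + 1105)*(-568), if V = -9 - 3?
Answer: -640704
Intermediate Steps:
V = -12
(n(V) + 1105)*(-568) = (23 + 1105)*(-568) = 1128*(-568) = -640704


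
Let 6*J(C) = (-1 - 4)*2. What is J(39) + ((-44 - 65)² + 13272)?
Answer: 75454/3 ≈ 25151.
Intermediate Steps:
J(C) = -5/3 (J(C) = ((-1 - 4)*2)/6 = (-5*2)/6 = (⅙)*(-10) = -5/3)
J(39) + ((-44 - 65)² + 13272) = -5/3 + ((-44 - 65)² + 13272) = -5/3 + ((-109)² + 13272) = -5/3 + (11881 + 13272) = -5/3 + 25153 = 75454/3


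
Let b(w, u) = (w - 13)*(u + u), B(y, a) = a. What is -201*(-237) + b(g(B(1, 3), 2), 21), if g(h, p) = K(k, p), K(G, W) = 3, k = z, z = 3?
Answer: 47217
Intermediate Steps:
k = 3
g(h, p) = 3
b(w, u) = 2*u*(-13 + w) (b(w, u) = (-13 + w)*(2*u) = 2*u*(-13 + w))
-201*(-237) + b(g(B(1, 3), 2), 21) = -201*(-237) + 2*21*(-13 + 3) = 47637 + 2*21*(-10) = 47637 - 420 = 47217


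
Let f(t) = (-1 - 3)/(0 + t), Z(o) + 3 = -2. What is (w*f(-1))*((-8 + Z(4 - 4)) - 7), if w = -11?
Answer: 880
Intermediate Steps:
Z(o) = -5 (Z(o) = -3 - 2 = -5)
f(t) = -4/t
(w*f(-1))*((-8 + Z(4 - 4)) - 7) = (-(-44)/(-1))*((-8 - 5) - 7) = (-(-44)*(-1))*(-13 - 7) = -11*4*(-20) = -44*(-20) = 880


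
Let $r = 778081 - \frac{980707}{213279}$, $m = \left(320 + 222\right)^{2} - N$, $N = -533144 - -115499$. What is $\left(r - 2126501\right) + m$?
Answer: $- \frac{135862049776}{213279} \approx -6.3702 \cdot 10^{5}$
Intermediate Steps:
$N = -417645$ ($N = -533144 + 115499 = -417645$)
$m = 711409$ ($m = \left(320 + 222\right)^{2} - -417645 = 542^{2} + 417645 = 293764 + 417645 = 711409$)
$r = \frac{165947356892}{213279}$ ($r = 778081 - 980707 \cdot \frac{1}{213279} = 778081 - \frac{980707}{213279} = \frac{165947356892}{213279} \approx 7.7808 \cdot 10^{5}$)
$\left(r - 2126501\right) + m = \left(\frac{165947356892}{213279} - 2126501\right) + 711409 = - \frac{287590649887}{213279} + 711409 = - \frac{135862049776}{213279}$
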